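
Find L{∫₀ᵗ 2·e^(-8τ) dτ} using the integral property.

L{∫₀ᵗ f(τ)dτ} = F(s)/s with F(s) = 2/(s+8), so L{∫₀ᵗ 2·e^(-8τ) dτ} = 2/(s(s+8))

Final answer: 2/(s(s+8))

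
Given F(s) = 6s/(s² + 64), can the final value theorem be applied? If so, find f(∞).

The final value theorem requires all poles of sF(s) in the left half-plane. sF(s) = 6s²/(s² + 64) has poles at s = ±8i (imaginary axis). Theorem does NOT apply (oscillatory system).

Final answer: Not applicable (oscillatory)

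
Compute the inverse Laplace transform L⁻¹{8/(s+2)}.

L⁻¹{1/(s-a)} = e^(at), so L⁻¹{1/(s+2)} = e^(-2t), and L⁻¹{8/(s+2)} = 8·e^(-2t)

Final answer: 8·e^(-2t)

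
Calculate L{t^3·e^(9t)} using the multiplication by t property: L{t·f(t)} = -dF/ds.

Using L{t^n·e^(at)} = n!/(s-a)^(n+1), L{t^3·e^(9t)} = 6/(s-9)^4

Final answer: 6/(s-9)^4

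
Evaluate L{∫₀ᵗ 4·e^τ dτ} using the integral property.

L{∫₀ᵗ f(τ)dτ} = F(s)/s with F(s) = 4/(s-1), so L{∫₀ᵗ 4·e^τ dτ} = 4/(s(s-1))

Final answer: 4/(s(s-1))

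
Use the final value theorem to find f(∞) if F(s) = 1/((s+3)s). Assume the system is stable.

f(∞) = lim_{s→0} sF(s) = lim_{s→0} 1/(s+3) = 1/3

Final answer: 1/3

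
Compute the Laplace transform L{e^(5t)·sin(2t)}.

L{e^(at)·sin(ωt)} = ω/((s-a)² + ω²), so L{e^(5t)·sin(2t)} = 2/((s-5)² + 4)

Final answer: 2/((s-5)² + 4)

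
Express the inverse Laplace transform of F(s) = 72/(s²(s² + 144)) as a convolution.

72/(s²(s² + 144)) = (1/s²)·(72/(s² + 144)) = L{t}·L{6·sin(12t)}. So f(t) = t*(6·sin(12t)) = ∫₀ᵗ 6τ·sin(12(t-τ)) dτ

Final answer: ∫₀ᵗ 6τ·sin(12(t-τ)) dτ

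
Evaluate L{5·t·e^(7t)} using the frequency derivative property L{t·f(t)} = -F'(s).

L{e^(7t)} = 1/(s-7). By frequency derivative: L{t·e^(7t)} = -d/ds[1/(s-7)] = -(-1)/(s-7)² = 1/(s-7)². Then L{5·t·e^(7t)} = 5·1/(s-7)² = 5/(s-7)²

Final answer: 5/(s-7)²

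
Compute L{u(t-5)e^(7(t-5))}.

u(t-a)f(t-a) with f(t)=e^(7t). L{e^(7t)} = 1/(s-7). By time shift: e^(-5s)/(s-7)

Final answer: e^(-5s)/(s-7)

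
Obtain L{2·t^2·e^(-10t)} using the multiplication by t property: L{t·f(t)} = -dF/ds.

Using L{t^n·e^(at)} = n!/(s-a)^(n+1), L{t^2·e^(-10t)} = 2/(s+10)^3, so L{2·t^2·e^(-10t)} = 2·2/(s+10)^3 = 4/(s+10)^3

Final answer: 4/(s+10)^3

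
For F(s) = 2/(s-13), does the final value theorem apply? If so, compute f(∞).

sF(s) = 2s/(s-13) has a pole at s = 13 in the right half-plane. Theorem does NOT apply (unstable system; f(t) = 2·e^(13t) grows without bound).

Final answer: Not applicable (unstable)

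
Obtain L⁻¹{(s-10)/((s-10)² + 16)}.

Using frequency shift: L⁻¹{(s-a)/((s-a)² + b²)} = e^(at)cos(bt). Here a=10, b=4

Final answer: e^(10t)·cos(4t)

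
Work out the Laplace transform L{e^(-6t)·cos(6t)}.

L{e^(at)·cos(ωt)} = (s-a)/((s-a)² + ω²), so L{e^(-6t)·cos(6t)} = (s+6)/((s+6)² + 36)

Final answer: (s+6)/((s+6)² + 36)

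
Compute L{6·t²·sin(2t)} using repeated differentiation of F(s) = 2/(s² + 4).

F(s) = 2/(s² + 4). F'(s) = -4s/(s² + 4)². F''(s) = -4(4 - 3s²)/(s² + 4)³ = (12s² - 16)/(s² + 4)³. So L{t²·sin(2t)} = (-1)² F''(s) = (12s² - 16)/(s² + 4)³. Then L{6·t²·sin(2t)} = 6·(12s² - 16)/(s² + 4)³ = (72s² - 96)/(s² + 4)³

Final answer: (72s² - 96)/(s² + 4)³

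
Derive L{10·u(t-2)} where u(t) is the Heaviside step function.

L{u(t-a)} = e^(-as)/s. Here a=2, so L{u(t-2)} = e^(-2s)/s, and L{10·u(t-2)} = 10·e^(-2s)/s

Final answer: 10·e^(-2s)/s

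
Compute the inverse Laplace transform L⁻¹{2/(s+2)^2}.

L⁻¹{n!/(s-a)^(n+1)} = t^n·e^(at) with n=1, a=-2. So L⁻¹{1/(s+2)^2} = t·e^(-2t), and L⁻¹{2/(s+2)^2} = (2/1)·t·e^(-2t) = 2·t·e^(-2t)

Final answer: 2·t·e^(-2t)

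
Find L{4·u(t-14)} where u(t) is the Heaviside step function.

L{u(t-a)} = e^(-as)/s. Here a=14, so L{u(t-14)} = e^(-14s)/s, and L{4·u(t-14)} = 4·e^(-14s)/s

Final answer: 4·e^(-14s)/s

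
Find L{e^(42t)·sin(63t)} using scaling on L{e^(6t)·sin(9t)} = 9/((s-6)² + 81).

Scaling with a=7: L{e^(42t)·sin(63t)} = (1/7) · 9/((s/7-6)² + 81). Simplifying: 63/((s-42)² + 3969)

Final answer: 63/((s-42)² + 3969)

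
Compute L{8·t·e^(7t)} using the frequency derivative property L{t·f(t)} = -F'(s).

L{e^(7t)} = 1/(s-7). By frequency derivative: L{t·e^(7t)} = -d/ds[1/(s-7)] = -(-1)/(s-7)² = 1/(s-7)². Then L{8·t·e^(7t)} = 8·1/(s-7)² = 8/(s-7)²

Final answer: 8/(s-7)²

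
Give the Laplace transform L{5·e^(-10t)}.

L{e^(at)} = 1/(s-a), so L{e^(-10t)} = 1/(s+10). Then L{5·e^(-10t)} = 5/(s+10)

Final answer: 5/(s+10)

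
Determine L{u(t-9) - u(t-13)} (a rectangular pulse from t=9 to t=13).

L{u(t-a)} = e^(-as)/s. L{u(t-9) - u(t-13)} = (e^(-9s) - e^(-13s))/s

Final answer: (e^(-9s) - e^(-13s))/s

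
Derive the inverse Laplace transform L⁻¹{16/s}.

L⁻¹{c/s} = c, so L⁻¹{16/s} = 16

Final answer: 16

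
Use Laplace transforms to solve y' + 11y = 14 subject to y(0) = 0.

sY + 11Y = 14/s. Y = 14/(s(s+11)). Partial fractions: Y = 14/11/s - 14/11/(s+11)

Final answer: y(t) = 14/11(1 - e^(-11t))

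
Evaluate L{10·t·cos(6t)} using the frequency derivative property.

L{cos(6t)} = s/(s² + 36). Derivative: d/ds[s/(s² + 36)] = [(s² + 36) - s·2s]/(s² + 36)² = (36 - s²)/(s² + 36)². So L{t·cos(6t)} = -F'(s) = (s² - 36)/(s² + 36)². Then L{10·t·cos(6t)} = 10·(s² - 36)/(s² + 36)²

Final answer: 10·(s² - 36)/(s² + 36)²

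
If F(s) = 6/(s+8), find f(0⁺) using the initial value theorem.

f(0⁺) = lim_{s→∞} s·6/(s+8) = lim_{s→∞} 6s/(s+8) = 6

Final answer: 6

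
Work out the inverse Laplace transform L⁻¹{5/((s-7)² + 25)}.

Using frequency shift, L⁻¹{5/((s-7)² + 25)} = e^(7t)·sin(5t)

Final answer: e^(7t)·sin(5t)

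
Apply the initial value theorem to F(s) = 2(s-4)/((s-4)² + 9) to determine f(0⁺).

f(0⁺) = lim_{s→∞} sF(s) = lim_{s→∞} 2s(s-4)/((s-4)² + 9) = 2

Final answer: 2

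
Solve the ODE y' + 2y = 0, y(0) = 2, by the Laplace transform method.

L{y'} + 2L{y} = 0. sY - 2 + 2Y = 0. Y(s+2) = 2. Y = 2/(s+2)

Final answer: y(t) = 2e^(-2t)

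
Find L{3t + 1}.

L{3t + 1} = 3·L{t} + L{1} = 3/s² + 1/s

Final answer: 3/s² + 1/s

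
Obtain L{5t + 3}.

L{5t + 3} = 5·L{t} + 3·L{1} = 5/s² + 3/s

Final answer: 5/s² + 3/s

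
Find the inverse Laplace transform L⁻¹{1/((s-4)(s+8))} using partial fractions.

Decompose: A/(s-4) + B/(s+8). A = 1/12, B = -1/12. f(t) = (e^(4t) - e^(-8t))/12

Final answer: (e^(4t) - e^(-8t))/12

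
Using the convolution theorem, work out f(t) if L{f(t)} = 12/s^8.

12/s^8 = (12/s)·(1/s^7) = L{12}·L{t^6/720}. By convolution, f(t) = 12*t^6/720 = ∫₀ᵗ 12·τ^6/720 dτ = 12·t^7/5040

Final answer: 12·t^7/5040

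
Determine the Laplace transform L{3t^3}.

L{3t^3} = 3 · L{t^3} = 3 · 6/s^4 = 18/s^4

Final answer: 18/s^4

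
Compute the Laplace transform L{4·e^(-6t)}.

L{e^(at)} = 1/(s-a), so L{e^(-6t)} = 1/(s+6). Then L{4·e^(-6t)} = 4/(s+6)

Final answer: 4/(s+6)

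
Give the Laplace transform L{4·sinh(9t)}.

L{sinh(ωt)} = ω/(s² - ω²), so L{sinh(9t)} = 9/(s² - 81). Then L{4·sinh(9t)} = 4·9/(s² - 81) = 36/(s² - 81)

Final answer: 36/(s² - 81)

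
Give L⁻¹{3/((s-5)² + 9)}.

Form: b/((s-a)² + b²) → e^(at)sin(bt). With a=5, b=3

Final answer: e^(5t)·sin(3t)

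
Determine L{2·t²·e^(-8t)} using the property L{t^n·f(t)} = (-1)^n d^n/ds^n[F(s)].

L{e^(-8t)} = 1/(s+8). d/ds[1/(s+8)] = -1/(s+8)². d²/ds²[1/(s+8)] = 2/(s+8)³. So L{t²·e^(-8t)} = (-1)² · 2/(s+8)³ = 2/(s+8)³. Then L{2·t²·e^(-8t)} = 2·2/(s+8)³ = 4/(s+8)³

Final answer: 4/(s+8)³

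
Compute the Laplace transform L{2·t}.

L{t^n} = n!/s^(n+1), so L{t} = 1/s^2. Then L{2·t} = 2·1/s^2 = 2/s^2

Final answer: 2/s^2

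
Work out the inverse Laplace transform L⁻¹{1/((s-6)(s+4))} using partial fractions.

Decompose: A/(s-6) + B/(s+4). A = 1/10, B = -1/10. f(t) = (e^(6t) - e^(-4t))/10

Final answer: (e^(6t) - e^(-4t))/10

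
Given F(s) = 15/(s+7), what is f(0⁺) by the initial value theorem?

f(0⁺) = lim_{s→∞} s·15/(s+7) = lim_{s→∞} 15s/(s+7) = 15

Final answer: 15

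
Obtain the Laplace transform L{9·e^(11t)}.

L{e^(at)} = 1/(s-a), so L{e^(11t)} = 1/(s-11). Then L{9·e^(11t)} = 9/(s-11)

Final answer: 9/(s-11)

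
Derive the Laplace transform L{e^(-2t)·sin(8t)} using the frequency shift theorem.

Frequency shift: L{e^(at)f(t)} = F(s-a). L{e^(-2t)·sin(8t)} = 8/((s+2)² + 64)

Final answer: 8/((s+2)² + 64)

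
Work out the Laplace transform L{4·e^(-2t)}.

L{e^(at)} = 1/(s-a), so L{e^(-2t)} = 1/(s+2). Then L{4·e^(-2t)} = 4/(s+2)

Final answer: 4/(s+2)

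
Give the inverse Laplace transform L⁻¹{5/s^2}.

L⁻¹{n!/s^(n+1)} = t^n with n=1. So L⁻¹{1/s^2} = t, and L⁻¹{5/s^2} = (5/1)·t = 5·t

Final answer: 5·t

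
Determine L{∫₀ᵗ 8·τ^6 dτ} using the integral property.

L{∫₀ᵗ f(τ)dτ} = F(s)/s with f(t) = 8t^6. F(s) = 5760/s^7, so L{∫₀ᵗ 8·τ^6 dτ} = (5760/s^7)/s = 5760/s^8. (Check: ∫₀ᵗ 8·τ^6 dτ = 8t^7/7.)

Final answer: 5760/s^8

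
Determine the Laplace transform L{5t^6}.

L{5t^6} = 5 · L{t^6} = 5 · 720/s^7 = 3600/s^7

Final answer: 3600/s^7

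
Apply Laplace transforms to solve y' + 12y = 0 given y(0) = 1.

L{y'} + 12L{y} = 0. sY - 1 + 12Y = 0. Y(s+12) = 1. Y = 1/(s+12)

Final answer: y(t) = e^(-12t)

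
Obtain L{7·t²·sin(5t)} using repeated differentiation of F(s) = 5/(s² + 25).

F(s) = 5/(s² + 25). F'(s) = -10s/(s² + 25)². F''(s) = -10(25 - 3s²)/(s² + 25)³ = (30s² - 250)/(s² + 25)³. So L{t²·sin(5t)} = (-1)² F''(s) = (30s² - 250)/(s² + 25)³. Then L{7·t²·sin(5t)} = 7·(30s² - 250)/(s² + 25)³ = (210s² - 1750)/(s² + 25)³

Final answer: (210s² - 1750)/(s² + 25)³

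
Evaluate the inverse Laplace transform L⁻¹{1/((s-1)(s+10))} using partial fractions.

Decompose: A/(s-1) + B/(s+10). A = 1/11, B = -1/11. f(t) = (e^t - e^(-10t))/11

Final answer: (e^t - e^(-10t))/11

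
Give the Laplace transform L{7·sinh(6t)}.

L{sinh(ωt)} = ω/(s² - ω²), so L{sinh(6t)} = 6/(s² - 36). Then L{7·sinh(6t)} = 7·6/(s² - 36) = 42/(s² - 36)

Final answer: 42/(s² - 36)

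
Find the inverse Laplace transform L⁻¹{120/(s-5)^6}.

L⁻¹{n!/(s-a)^(n+1)} = t^n·e^(at), so L⁻¹{120/(s-5)^6} = t^5·e^(5t)

Final answer: t^5·e^(5t)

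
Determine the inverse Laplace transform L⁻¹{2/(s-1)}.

L⁻¹{1/(s-a)} = e^(at), so L⁻¹{1/(s-1)} = e^t, and L⁻¹{2/(s-1)} = 2·e^t

Final answer: 2·e^t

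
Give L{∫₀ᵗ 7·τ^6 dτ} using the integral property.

L{∫₀ᵗ f(τ)dτ} = F(s)/s with f(t) = 7t^6. F(s) = 5040/s^7, so L{∫₀ᵗ 7·τ^6 dτ} = (5040/s^7)/s = 5040/s^8. (Check: ∫₀ᵗ 7·τ^6 dτ = 7t^7/7.)

Final answer: 5040/s^8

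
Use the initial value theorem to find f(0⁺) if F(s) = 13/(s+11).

f(0⁺) = lim_{s→∞} s·13/(s+11) = lim_{s→∞} 13s/(s+11) = 13

Final answer: 13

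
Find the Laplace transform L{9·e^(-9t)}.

L{e^(at)} = 1/(s-a), so L{e^(-9t)} = 1/(s+9). Then L{9·e^(-9t)} = 9/(s+9)

Final answer: 9/(s+9)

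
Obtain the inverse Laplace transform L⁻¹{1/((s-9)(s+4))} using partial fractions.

Decompose: A/(s-9) + B/(s+4). A = 1/13, B = -1/13. f(t) = (e^(9t) - e^(-4t))/13

Final answer: (e^(9t) - e^(-4t))/13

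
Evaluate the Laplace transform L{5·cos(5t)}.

L{cos(ωt)} = s/(s² + ω²), so L{cos(5t)} = s/(s² + 25). Then L{5·cos(5t)} = 5·s/(s² + 25) = 5s/(s² + 25)

Final answer: 5s/(s² + 25)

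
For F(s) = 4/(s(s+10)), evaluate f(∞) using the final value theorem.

f(∞) = lim_{s→0} s·4/(s(s+10)) = lim_{s→0} 4/(s+10) = 4/10 = 2/5

Final answer: 2/5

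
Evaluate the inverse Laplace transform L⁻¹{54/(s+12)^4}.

L⁻¹{n!/(s-a)^(n+1)} = t^n·e^(at) with n=3, a=-12. So L⁻¹{6/(s+12)^4} = t^3·e^(-12t), and L⁻¹{54/(s+12)^4} = (54/6)·t^3·e^(-12t) = 9·t^3·e^(-12t)

Final answer: 9·t^3·e^(-12t)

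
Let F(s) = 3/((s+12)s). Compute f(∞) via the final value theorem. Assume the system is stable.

f(∞) = lim_{s→0} sF(s) = lim_{s→0} 3/(s+12) = 1/4

Final answer: 1/4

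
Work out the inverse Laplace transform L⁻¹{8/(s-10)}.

L⁻¹{1/(s-a)} = e^(at), so L⁻¹{1/(s-10)} = e^(10t), and L⁻¹{8/(s-10)} = 8·e^(10t)

Final answer: 8·e^(10t)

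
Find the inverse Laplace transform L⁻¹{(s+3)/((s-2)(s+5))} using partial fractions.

Using partial fractions, f(t) = (5e^(2t) + 2e^(-5t))/7

Final answer: (5e^(2t) + 2e^(-5t))/7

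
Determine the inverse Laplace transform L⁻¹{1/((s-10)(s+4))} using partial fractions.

Decompose: A/(s-10) + B/(s+4). A = 1/14, B = -1/14. f(t) = (e^(10t) - e^(-4t))/14

Final answer: (e^(10t) - e^(-4t))/14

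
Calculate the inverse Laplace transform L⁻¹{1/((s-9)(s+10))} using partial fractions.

Decompose: A/(s-9) + B/(s+10). A = 1/19, B = -1/19. f(t) = (e^(9t) - e^(-10t))/19

Final answer: (e^(9t) - e^(-10t))/19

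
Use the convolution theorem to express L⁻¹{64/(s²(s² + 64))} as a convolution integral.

64/(s²(s² + 64)) = (1/s²)·(64/(s² + 64)) = L{t}·L{8·sin(8t)}. So f(t) = t*(8·sin(8t)) = ∫₀ᵗ 8τ·sin(8(t-τ)) dτ

Final answer: ∫₀ᵗ 8τ·sin(8(t-τ)) dτ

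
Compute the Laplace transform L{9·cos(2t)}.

L{cos(ωt)} = s/(s² + ω²), so L{cos(2t)} = s/(s² + 4). Then L{9·cos(2t)} = 9·s/(s² + 4) = 9s/(s² + 4)

Final answer: 9s/(s² + 4)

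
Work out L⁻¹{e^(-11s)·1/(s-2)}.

L⁻¹{1/(s-2)} = e^(2t). By the time shift theorem, L⁻¹{e^(-as)F(s)} = u(t-a)f(t-a) with a=11, so L⁻¹{e^(-11s)·1/(s-2)} = u(t-11)·e^(2(t-11))

Final answer: u(t-11)·e^(2(t-11))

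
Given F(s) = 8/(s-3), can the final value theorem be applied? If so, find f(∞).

sF(s) = 8s/(s-3) has a pole at s = 3 in the right half-plane. Theorem does NOT apply (unstable system; f(t) = 8·e^(3t) grows without bound).

Final answer: Not applicable (unstable)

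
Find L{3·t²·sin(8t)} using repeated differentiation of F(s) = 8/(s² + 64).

F(s) = 8/(s² + 64). F'(s) = -16s/(s² + 64)². F''(s) = -16(64 - 3s²)/(s² + 64)³ = (48s² - 1024)/(s² + 64)³. So L{t²·sin(8t)} = (-1)² F''(s) = (48s² - 1024)/(s² + 64)³. Then L{3·t²·sin(8t)} = 3·(48s² - 1024)/(s² + 64)³ = (144s² - 3072)/(s² + 64)³

Final answer: (144s² - 3072)/(s² + 64)³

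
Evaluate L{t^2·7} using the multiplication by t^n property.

L{7} = 7/s. d^1/ds^1[1/s] = -1/s². d^2/ds^2[1/s] = 2/s^3. So L{t^2} = (-1)^{2}·2/s^3 = 2/s^3. Then L{t^2·7} = 7·2/s^3 = 14/s^3

Final answer: 14/s^3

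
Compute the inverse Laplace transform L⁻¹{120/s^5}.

L⁻¹{n!/s^(n+1)} = t^n with n=4. So L⁻¹{24/s^5} = t^4, and L⁻¹{120/s^5} = (120/24)·t^4 = 5·t^4

Final answer: 5·t^4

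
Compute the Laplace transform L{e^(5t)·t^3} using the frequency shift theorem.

L{e^(at)·t^n} = n!/(s-a)^(n+1), so L{e^(5t)·t^3} = 6/(s-5)^4

Final answer: 6/(s-5)^4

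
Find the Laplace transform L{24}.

L{24} = 24 · L{1} = 24/s

Final answer: 24/s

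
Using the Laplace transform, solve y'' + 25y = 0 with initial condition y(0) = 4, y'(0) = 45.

L{y''} + 25L{y} = 0. s²Y - 4s - 45 + 25Y = 0. Y(s² + 25) = 4s + 45. Y = (4s + 45)/(s² + 25). Inverting: y(t) = 4cos(5t) + 9sin(5t)

Final answer: y(t) = 4cos(5t) + 9sin(5t)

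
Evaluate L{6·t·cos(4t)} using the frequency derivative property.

L{cos(4t)} = s/(s² + 16). Derivative: d/ds[s/(s² + 16)] = [(s² + 16) - s·2s]/(s² + 16)² = (16 - s²)/(s² + 16)². So L{t·cos(4t)} = -F'(s) = (s² - 16)/(s² + 16)². Then L{6·t·cos(4t)} = 6·(s² - 16)/(s² + 16)²

Final answer: 6·(s² - 16)/(s² + 16)²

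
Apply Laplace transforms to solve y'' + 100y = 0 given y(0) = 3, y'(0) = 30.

L{y''} + 100L{y} = 0. s²Y - 3s - 30 + 100Y = 0. Y(s² + 100) = 3s + 30. Y = (3s + 30)/(s² + 100). Inverting: y(t) = 3cos(10t) + 3sin(10t)

Final answer: y(t) = 3cos(10t) + 3sin(10t)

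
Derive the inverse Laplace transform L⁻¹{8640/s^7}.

L⁻¹{n!/s^(n+1)} = t^n with n=6. So L⁻¹{720/s^7} = t^6, and L⁻¹{8640/s^7} = (8640/720)·t^6 = 12·t^6

Final answer: 12·t^6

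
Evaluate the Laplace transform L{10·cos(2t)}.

L{cos(ωt)} = s/(s² + ω²), so L{cos(2t)} = s/(s² + 4). Then L{10·cos(2t)} = 10·s/(s² + 4) = 10s/(s² + 4)

Final answer: 10s/(s² + 4)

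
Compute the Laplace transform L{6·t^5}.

L{t^n} = n!/s^(n+1), so L{t^5} = 120/s^6. Then L{6·t^5} = 6·120/s^6 = 720/s^6

Final answer: 720/s^6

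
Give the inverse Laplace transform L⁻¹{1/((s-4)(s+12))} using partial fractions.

Decompose: A/(s-4) + B/(s+12). A = 1/16, B = -1/16. f(t) = (e^(4t) - e^(-12t))/16

Final answer: (e^(4t) - e^(-12t))/16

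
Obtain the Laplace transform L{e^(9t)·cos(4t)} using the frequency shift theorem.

Frequency shift: L{e^(at)f(t)} = F(s-a). L{e^(9t)·cos(4t)} = (s-9)/((s-9)² + 16)

Final answer: (s-9)/((s-9)² + 16)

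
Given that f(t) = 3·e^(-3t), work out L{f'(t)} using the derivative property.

f(0) = 3, F(s) = 3/(s+3). L{f'(t)} = s·F(s) - f(0) = 3s/(s+3) - 3 = (3s - 3(s+3))/(s+3) = -9/(s+3)

Final answer: -9/(s+3)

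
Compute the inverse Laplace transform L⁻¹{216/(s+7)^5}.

L⁻¹{n!/(s-a)^(n+1)} = t^n·e^(at) with n=4, a=-7. So L⁻¹{24/(s+7)^5} = t^4·e^(-7t), and L⁻¹{216/(s+7)^5} = (216/24)·t^4·e^(-7t) = 9·t^4·e^(-7t)

Final answer: 9·t^4·e^(-7t)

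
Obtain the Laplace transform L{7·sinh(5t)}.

L{sinh(ωt)} = ω/(s² - ω²), so L{sinh(5t)} = 5/(s² - 25). Then L{7·sinh(5t)} = 7·5/(s² - 25) = 35/(s² - 25)

Final answer: 35/(s² - 25)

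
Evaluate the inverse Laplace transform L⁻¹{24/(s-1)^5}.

L⁻¹{n!/(s-a)^(n+1)} = t^n·e^(at), so L⁻¹{24/(s-1)^5} = t^4·e^t

Final answer: t^4·e^t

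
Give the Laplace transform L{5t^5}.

L{5t^5} = 5 · L{t^5} = 5 · 120/s^6 = 600/s^6

Final answer: 600/s^6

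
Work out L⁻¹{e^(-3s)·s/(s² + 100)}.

L⁻¹{s/(s² + 100)} = cos(10t). By the time shift theorem, L⁻¹{e^(-as)F(s)} = u(t-a)f(t-a) with a=3, so L⁻¹{e^(-3s)·s/(s² + 100)} = u(t-3)·cos(10(t-3))

Final answer: u(t-3)·cos(10(t-3))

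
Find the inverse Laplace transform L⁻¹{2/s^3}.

L⁻¹{n!/s^(n+1)} = t^n with n=2. So L⁻¹{2/s^3} = t^2

Final answer: t^2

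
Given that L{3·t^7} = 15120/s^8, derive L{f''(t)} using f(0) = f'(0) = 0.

L{f''(t)} = s²F(s) - sf(0) - f'(0) = s²·15120/s^8 - 0 - 0 = 15120/s^6

Final answer: 15120/s^6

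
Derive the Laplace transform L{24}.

L{24} = 24 · L{1} = 24/s

Final answer: 24/s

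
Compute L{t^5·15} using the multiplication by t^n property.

L{15} = 15/s. d^1/ds^1[1/s] = -1/s². d^2/ds^2[1/s] = 2/s^3. d^3/ds^3[1/s] = -6/s^4. d^4/ds^4[1/s] = 24/s^5. d^5/ds^5[1/s] = -120/s^6. So L{t^5} = (-1)^{5}·-120/s^6 = 120/s^6. Then L{t^5·15} = 15·120/s^6 = 1800/s^6

Final answer: 1800/s^6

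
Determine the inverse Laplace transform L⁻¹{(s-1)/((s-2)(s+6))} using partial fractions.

Using partial fractions, f(t) = (e^(2t) + 7e^(-6t))/8

Final answer: (e^(2t) + 7e^(-6t))/8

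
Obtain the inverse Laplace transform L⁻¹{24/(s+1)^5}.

L⁻¹{n!/(s-a)^(n+1)} = t^n·e^(at), so L⁻¹{24/(s+1)^5} = t^4·e^(-t)

Final answer: t^4·e^(-t)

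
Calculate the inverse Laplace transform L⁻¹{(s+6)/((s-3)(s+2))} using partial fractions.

Using partial fractions, f(t) = (9e^(3t) - 4e^(-2t))/5

Final answer: (9e^(3t) - 4e^(-2t))/5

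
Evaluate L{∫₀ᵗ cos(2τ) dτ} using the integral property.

L{∫₀ᵗ f(τ)dτ} = F(s)/s with F(s) = s/(s² + 4), so the result is (s/(s² + 4))/s = 1/(s² + 4)

Final answer: 1/(s² + 4)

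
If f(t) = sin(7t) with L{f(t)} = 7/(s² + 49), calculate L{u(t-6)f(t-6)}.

Time shift theorem: L{u(t-a)f(t-a)} = e^(-as)F(s). Here a=6, F(s) = 7/(s² + 49), so L{u(t-6)f(t-6)} = e^(-6s)·7/(s² + 49)

Final answer: e^(-6s)·7/(s² + 49)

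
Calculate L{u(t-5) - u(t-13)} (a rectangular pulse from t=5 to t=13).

L{u(t-a)} = e^(-as)/s. L{u(t-5) - u(t-13)} = (e^(-5s) - e^(-13s))/s

Final answer: (e^(-5s) - e^(-13s))/s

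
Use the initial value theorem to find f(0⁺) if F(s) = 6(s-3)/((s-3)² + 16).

f(0⁺) = lim_{s→∞} sF(s) = lim_{s→∞} 6s(s-3)/((s-3)² + 16) = 6

Final answer: 6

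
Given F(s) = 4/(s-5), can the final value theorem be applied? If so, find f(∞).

sF(s) = 4s/(s-5) has a pole at s = 5 in the right half-plane. Theorem does NOT apply (unstable system; f(t) = 4·e^(5t) grows without bound).

Final answer: Not applicable (unstable)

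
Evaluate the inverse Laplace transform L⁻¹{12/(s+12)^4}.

L⁻¹{n!/(s-a)^(n+1)} = t^n·e^(at) with n=3, a=-12. So L⁻¹{6/(s+12)^4} = t^3·e^(-12t), and L⁻¹{12/(s+12)^4} = (12/6)·t^3·e^(-12t) = 2·t^3·e^(-12t)

Final answer: 2·t^3·e^(-12t)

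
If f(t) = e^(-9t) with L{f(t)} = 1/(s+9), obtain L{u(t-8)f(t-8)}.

Time shift theorem: L{u(t-a)f(t-a)} = e^(-as)F(s). Here a=8, F(s) = 1/(s+9), so L{u(t-8)f(t-8)} = e^(-8s)·1/(s+9)

Final answer: e^(-8s)·1/(s+9)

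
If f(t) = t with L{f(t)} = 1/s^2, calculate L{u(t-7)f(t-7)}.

Time shift theorem: L{u(t-a)f(t-a)} = e^(-as)F(s). Here a=7, F(s) = 1/s^2, so L{u(t-7)f(t-7)} = e^(-7s)·1/s^2

Final answer: e^(-7s)·1/s^2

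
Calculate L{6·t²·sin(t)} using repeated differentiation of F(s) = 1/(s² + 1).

F(s) = 1/(s² + 1). F'(s) = -2s/(s² + 1)². F''(s) = -2(1 - 3s²)/(s² + 1)³ = (6s² - 2)/(s² + 1)³. So L{t²·sin(t)} = (-1)² F''(s) = (6s² - 2)/(s² + 1)³. Then L{6·t²·sin(t)} = 6·(6s² - 2)/(s² + 1)³ = (36s² - 12)/(s² + 1)³

Final answer: (36s² - 12)/(s² + 1)³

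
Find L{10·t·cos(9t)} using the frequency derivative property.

L{cos(9t)} = s/(s² + 81). Derivative: d/ds[s/(s² + 81)] = [(s² + 81) - s·2s]/(s² + 81)² = (81 - s²)/(s² + 81)². So L{t·cos(9t)} = -F'(s) = (s² - 81)/(s² + 81)². Then L{10·t·cos(9t)} = 10·(s² - 81)/(s² + 81)²

Final answer: 10·(s² - 81)/(s² + 81)²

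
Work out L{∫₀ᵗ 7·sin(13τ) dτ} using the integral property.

L{∫₀ᵗ f(τ)dτ} = F(s)/s with F(s) = 91/(s² + 169), so the result is (91/(s² + 169))/s = 91/(s(s² + 169))

Final answer: 91/(s(s² + 169))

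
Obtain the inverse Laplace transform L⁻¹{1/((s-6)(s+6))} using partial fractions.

Decompose: A/(s-6) + B/(s+6). A = 1/12, B = -1/12. f(t) = (e^(6t) - e^(-6t))/12

Final answer: (e^(6t) - e^(-6t))/12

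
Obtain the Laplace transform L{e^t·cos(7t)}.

L{e^(at)·cos(ωt)} = (s-a)/((s-a)² + ω²), so L{e^t·cos(7t)} = (s-1)/((s-1)² + 49)

Final answer: (s-1)/((s-1)² + 49)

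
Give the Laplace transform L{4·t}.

L{t^n} = n!/s^(n+1), so L{t} = 1/s^2. Then L{4·t} = 4·1/s^2 = 4/s^2

Final answer: 4/s^2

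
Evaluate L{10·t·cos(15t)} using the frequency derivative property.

L{cos(15t)} = s/(s² + 225). Derivative: d/ds[s/(s² + 225)] = [(s² + 225) - s·2s]/(s² + 225)² = (225 - s²)/(s² + 225)². So L{t·cos(15t)} = -F'(s) = (s² - 225)/(s² + 225)². Then L{10·t·cos(15t)} = 10·(s² - 225)/(s² + 225)²

Final answer: 10·(s² - 225)/(s² + 225)²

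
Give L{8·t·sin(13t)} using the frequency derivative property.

L{sin(13t)} = 13/(s² + 169). By L{t·f(t)} = -F'(s): -d/ds[13/(s² + 169)] = -(13)·(-2s)/(s² + 169)² = 26s/(s² + 169)². Then L{8·t·sin(13t)} = 8·26s/(s² + 169)² = 208s/(s² + 169)²

Final answer: 208s/(s² + 169)²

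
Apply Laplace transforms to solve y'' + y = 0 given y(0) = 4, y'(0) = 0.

L{y''} + 1L{y} = 0. s²Y - 4s - 0 + Y = 0. Y(s² + 1) = 4s. Y = (4s)/(s² + 1). Inverting: y(t) = 4cos(t)

Final answer: y(t) = 4cos(t)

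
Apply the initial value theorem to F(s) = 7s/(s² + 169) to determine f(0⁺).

f(0⁺) = lim_{s→∞} s·7s/(s² + 169) = lim_{s→∞} 7s²/(s² + 169) = 7

Final answer: 7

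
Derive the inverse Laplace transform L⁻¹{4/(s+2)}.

L⁻¹{1/(s-a)} = e^(at), so L⁻¹{1/(s+2)} = e^(-2t), and L⁻¹{4/(s+2)} = 4·e^(-2t)

Final answer: 4·e^(-2t)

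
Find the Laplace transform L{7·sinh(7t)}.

L{sinh(ωt)} = ω/(s² - ω²), so L{sinh(7t)} = 7/(s² - 49). Then L{7·sinh(7t)} = 7·7/(s² - 49) = 49/(s² - 49)

Final answer: 49/(s² - 49)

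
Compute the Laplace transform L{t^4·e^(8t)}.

L{t^n·e^(at)} = n!/(s-a)^(n+1), so L{t^4·e^(8t)} = 24/(s-8)^5

Final answer: 24/(s-8)^5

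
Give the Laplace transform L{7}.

L{7} = 7 · L{1} = 7/s

Final answer: 7/s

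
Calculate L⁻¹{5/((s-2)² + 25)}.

Form: b/((s-a)² + b²) → e^(at)sin(bt). With a=2, b=5

Final answer: e^(2t)·sin(5t)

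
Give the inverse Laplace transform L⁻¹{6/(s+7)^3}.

L⁻¹{n!/(s-a)^(n+1)} = t^n·e^(at) with n=2, a=-7. So L⁻¹{2/(s+7)^3} = t^2·e^(-7t), and L⁻¹{6/(s+7)^3} = (6/2)·t^2·e^(-7t) = 3·t^2·e^(-7t)

Final answer: 3·t^2·e^(-7t)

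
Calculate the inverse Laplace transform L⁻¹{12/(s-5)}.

L⁻¹{1/(s-a)} = e^(at), so L⁻¹{1/(s-5)} = e^(5t), and L⁻¹{12/(s-5)} = 12·e^(5t)

Final answer: 12·e^(5t)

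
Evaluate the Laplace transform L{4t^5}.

L{4t^5} = 4 · L{t^5} = 4 · 120/s^6 = 480/s^6

Final answer: 480/s^6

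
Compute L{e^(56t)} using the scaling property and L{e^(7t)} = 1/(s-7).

Using L{f(at)} = (1/a)F(s/a) with a=8 and f(t) = e^(7t): L{e^(56t)} = (1/8) · 1/((s/8)-7) = (1/8) · 8/(s-56) = 1/(s-56)

Final answer: 1/(s-56)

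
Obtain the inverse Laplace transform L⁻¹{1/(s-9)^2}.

L⁻¹{n!/(s-a)^(n+1)} = t^n·e^(at) with n=1, a=9. So L⁻¹{1/(s-9)^2} = t·e^(9t)

Final answer: t·e^(9t)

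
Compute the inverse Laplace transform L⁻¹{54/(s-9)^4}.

L⁻¹{n!/(s-a)^(n+1)} = t^n·e^(at) with n=3, a=9. So L⁻¹{6/(s-9)^4} = t^3·e^(9t), and L⁻¹{54/(s-9)^4} = (54/6)·t^3·e^(9t) = 9·t^3·e^(9t)

Final answer: 9·t^3·e^(9t)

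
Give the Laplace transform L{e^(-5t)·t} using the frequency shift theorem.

L{e^(at)·t^n} = n!/(s-a)^(n+1), so L{e^(-5t)·t} = 1/(s+5)^2

Final answer: 1/(s+5)^2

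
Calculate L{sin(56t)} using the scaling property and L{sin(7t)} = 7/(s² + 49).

Using L{f(at)} = (1/a)F(s/a) with a=8: L{sin(56t)} = (1/8) · 7/((s/8)² + 49) = (1/8) · 7·64/(s² + 3136) = 56/(s² + 3136)

Final answer: 56/(s² + 3136)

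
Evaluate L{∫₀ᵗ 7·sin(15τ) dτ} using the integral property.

L{∫₀ᵗ f(τ)dτ} = F(s)/s with F(s) = 105/(s² + 225), so the result is (105/(s² + 225))/s = 105/(s(s² + 225))

Final answer: 105/(s(s² + 225))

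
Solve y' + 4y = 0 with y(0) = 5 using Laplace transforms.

L{y'} + 4L{y} = 0. sY - 5 + 4Y = 0. Y(s+4) = 5. Y = 5/(s+4)

Final answer: y(t) = 5e^(-4t)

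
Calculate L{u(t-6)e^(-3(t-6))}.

u(t-a)f(t-a) with f(t)=e^(-3t). L{e^(-3t)} = 1/(s+3). By time shift: e^(-6s)/(s+3)

Final answer: e^(-6s)/(s+3)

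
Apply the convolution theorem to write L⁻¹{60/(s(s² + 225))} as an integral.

60/(s(s² + 225)) = (1/s)·(60/(s² + 225)) = L{1}·L{4·sin(15t)}. So f(t) = 1*(4·sin(15t)) = ∫₀ᵗ 4·sin(15τ) dτ

Final answer: ∫₀ᵗ 4·sin(15τ) dτ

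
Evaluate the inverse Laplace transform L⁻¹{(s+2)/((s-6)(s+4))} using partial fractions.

Using partial fractions, f(t) = (8e^(6t) + 2e^(-4t))/10

Final answer: (8e^(6t) + 2e^(-4t))/10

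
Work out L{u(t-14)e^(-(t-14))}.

u(t-a)f(t-a) with f(t)=e^(-t). L{e^(-t)} = 1/(s+1). By time shift: e^(-14s)/(s+1)

Final answer: e^(-14s)/(s+1)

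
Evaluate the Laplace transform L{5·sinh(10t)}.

L{sinh(ωt)} = ω/(s² - ω²), so L{sinh(10t)} = 10/(s² - 100). Then L{5·sinh(10t)} = 5·10/(s² - 100) = 50/(s² - 100)

Final answer: 50/(s² - 100)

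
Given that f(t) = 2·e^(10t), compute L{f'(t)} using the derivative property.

f(0) = 2, F(s) = 2/(s-10). L{f'(t)} = s·F(s) - f(0) = 2s/(s-10) - 2 = (2s - 2(s-10))/(s-10) = 20/(s-10)

Final answer: 20/(s-10)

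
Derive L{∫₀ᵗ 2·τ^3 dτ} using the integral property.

L{∫₀ᵗ f(τ)dτ} = F(s)/s with f(t) = 2t^3. F(s) = 12/s^4, so L{∫₀ᵗ 2·τ^3 dτ} = (12/s^4)/s = 12/s^5. (Check: ∫₀ᵗ 2·τ^3 dτ = 2t^4/4.)

Final answer: 12/s^5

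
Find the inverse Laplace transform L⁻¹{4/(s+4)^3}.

L⁻¹{n!/(s-a)^(n+1)} = t^n·e^(at) with n=2, a=-4. So L⁻¹{2/(s+4)^3} = t^2·e^(-4t), and L⁻¹{4/(s+4)^3} = (4/2)·t^2·e^(-4t) = 2·t^2·e^(-4t)

Final answer: 2·t^2·e^(-4t)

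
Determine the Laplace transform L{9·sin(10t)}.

L{sin(ωt)} = ω/(s² + ω²), so L{sin(10t)} = 10/(s² + 100). Then L{9·sin(10t)} = 9·10/(s² + 100) = 90/(s² + 100)

Final answer: 90/(s² + 100)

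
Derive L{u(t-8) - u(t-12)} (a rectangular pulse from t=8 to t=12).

L{u(t-a)} = e^(-as)/s. L{u(t-8) - u(t-12)} = (e^(-8s) - e^(-12s))/s

Final answer: (e^(-8s) - e^(-12s))/s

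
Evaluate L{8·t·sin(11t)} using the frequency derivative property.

L{sin(11t)} = 11/(s² + 121). By L{t·f(t)} = -F'(s): -d/ds[11/(s² + 121)] = -(11)·(-2s)/(s² + 121)² = 22s/(s² + 121)². Then L{8·t·sin(11t)} = 8·22s/(s² + 121)² = 176s/(s² + 121)²

Final answer: 176s/(s² + 121)²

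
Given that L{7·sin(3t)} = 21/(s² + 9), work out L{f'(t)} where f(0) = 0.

L{f'(t)} = s·F(s) - f(0) = s·21/(s² + 9) - 0 = 21s/(s² + 9)

Final answer: 21s/(s² + 9)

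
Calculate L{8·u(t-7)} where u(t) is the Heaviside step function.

L{u(t-a)} = e^(-as)/s. Here a=7, so L{u(t-7)} = e^(-7s)/s, and L{8·u(t-7)} = 8·e^(-7s)/s

Final answer: 8·e^(-7s)/s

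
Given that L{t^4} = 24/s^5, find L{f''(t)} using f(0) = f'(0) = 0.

L{f''(t)} = s²F(s) - sf(0) - f'(0) = s²·24/s^5 - 0 - 0 = 24/s^3

Final answer: 24/s^3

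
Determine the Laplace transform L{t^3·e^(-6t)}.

L{t^n·e^(at)} = n!/(s-a)^(n+1), so L{t^3·e^(-6t)} = 6/(s+6)^4

Final answer: 6/(s+6)^4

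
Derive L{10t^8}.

L{t^n} = n!/s^(n+1). So L{10t^8} = 10·8!/s^9 = 403200/s^9

Final answer: 403200/s^9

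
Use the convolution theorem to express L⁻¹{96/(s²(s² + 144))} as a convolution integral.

96/(s²(s² + 144)) = (1/s²)·(96/(s² + 144)) = L{t}·L{8·sin(12t)}. So f(t) = t*(8·sin(12t)) = ∫₀ᵗ 8τ·sin(12(t-τ)) dτ

Final answer: ∫₀ᵗ 8τ·sin(12(t-τ)) dτ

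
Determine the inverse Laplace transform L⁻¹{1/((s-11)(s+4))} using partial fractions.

Decompose: A/(s-11) + B/(s+4). A = 1/15, B = -1/15. f(t) = (e^(11t) - e^(-4t))/15

Final answer: (e^(11t) - e^(-4t))/15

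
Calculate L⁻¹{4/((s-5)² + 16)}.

Form: b/((s-a)² + b²) → e^(at)sin(bt). With a=5, b=4

Final answer: e^(5t)·sin(4t)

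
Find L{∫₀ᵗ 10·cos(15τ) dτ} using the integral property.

L{∫₀ᵗ f(τ)dτ} = F(s)/s with F(s) = 10s/(s² + 225), so the result is (10s/(s² + 225))/s = 10/(s² + 225)

Final answer: 10/(s² + 225)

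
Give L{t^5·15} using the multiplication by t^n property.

L{15} = 15/s. d^1/ds^1[1/s] = -1/s². d^2/ds^2[1/s] = 2/s^3. d^3/ds^3[1/s] = -6/s^4. d^4/ds^4[1/s] = 24/s^5. d^5/ds^5[1/s] = -120/s^6. So L{t^5} = (-1)^{5}·-120/s^6 = 120/s^6. Then L{t^5·15} = 15·120/s^6 = 1800/s^6

Final answer: 1800/s^6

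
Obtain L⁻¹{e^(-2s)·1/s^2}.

L⁻¹{1/s^2} = t. By the time shift theorem, L⁻¹{e^(-as)F(s)} = u(t-a)f(t-a) with a=2, so L⁻¹{e^(-2s)·1/s^2} = u(t-2)·(t-2)

Final answer: u(t-2)·(t-2)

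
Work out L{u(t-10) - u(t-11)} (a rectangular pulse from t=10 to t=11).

L{u(t-a)} = e^(-as)/s. L{u(t-10) - u(t-11)} = (e^(-10s) - e^(-11s))/s

Final answer: (e^(-10s) - e^(-11s))/s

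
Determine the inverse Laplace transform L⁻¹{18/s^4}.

L⁻¹{n!/s^(n+1)} = t^n with n=3. So L⁻¹{6/s^4} = t^3, and L⁻¹{18/s^4} = (18/6)·t^3 = 3·t^3

Final answer: 3·t^3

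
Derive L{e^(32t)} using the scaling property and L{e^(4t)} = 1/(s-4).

Using L{f(at)} = (1/a)F(s/a) with a=8 and f(t) = e^(4t): L{e^(32t)} = (1/8) · 1/((s/8)-4) = (1/8) · 8/(s-32) = 1/(s-32)

Final answer: 1/(s-32)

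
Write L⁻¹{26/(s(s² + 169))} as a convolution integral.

26/(s(s² + 169)) = (1/s)·(26/(s² + 169)) = L{1}·L{2·sin(13t)}. So f(t) = 1*(2·sin(13t)) = ∫₀ᵗ 2·sin(13τ) dτ

Final answer: ∫₀ᵗ 2·sin(13τ) dτ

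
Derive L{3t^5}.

L{t^n} = n!/s^(n+1). So L{3t^5} = 3·5!/s^6 = 360/s^6

Final answer: 360/s^6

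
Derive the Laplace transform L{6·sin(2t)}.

L{sin(ωt)} = ω/(s² + ω²), so L{sin(2t)} = 2/(s² + 4). Then L{6·sin(2t)} = 6·2/(s² + 4) = 12/(s² + 4)

Final answer: 12/(s² + 4)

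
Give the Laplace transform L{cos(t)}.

L{cos(ωt)} = s/(s² + ω²), so L{cos(t)} = s/(s² + 1)

Final answer: s/(s² + 1)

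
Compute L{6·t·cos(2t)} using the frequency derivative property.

L{cos(2t)} = s/(s² + 4). Derivative: d/ds[s/(s² + 4)] = [(s² + 4) - s·2s]/(s² + 4)² = (4 - s²)/(s² + 4)². So L{t·cos(2t)} = -F'(s) = (s² - 4)/(s² + 4)². Then L{6·t·cos(2t)} = 6·(s² - 4)/(s² + 4)²

Final answer: 6·(s² - 4)/(s² + 4)²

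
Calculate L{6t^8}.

L{t^n} = n!/s^(n+1). So L{6t^8} = 6·8!/s^9 = 241920/s^9

Final answer: 241920/s^9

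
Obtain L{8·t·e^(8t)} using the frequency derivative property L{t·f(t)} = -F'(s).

L{e^(8t)} = 1/(s-8). By frequency derivative: L{t·e^(8t)} = -d/ds[1/(s-8)] = -(-1)/(s-8)² = 1/(s-8)². Then L{8·t·e^(8t)} = 8·1/(s-8)² = 8/(s-8)²

Final answer: 8/(s-8)²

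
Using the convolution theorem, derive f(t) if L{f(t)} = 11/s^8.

11/s^8 = (11/s)·(1/s^7) = L{11}·L{t^6/720}. By convolution, f(t) = 11*t^6/720 = ∫₀ᵗ 11·τ^6/720 dτ = 11·t^7/5040

Final answer: 11·t^7/5040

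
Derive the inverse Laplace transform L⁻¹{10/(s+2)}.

L⁻¹{1/(s-a)} = e^(at), so L⁻¹{1/(s+2)} = e^(-2t), and L⁻¹{10/(s+2)} = 10·e^(-2t)

Final answer: 10·e^(-2t)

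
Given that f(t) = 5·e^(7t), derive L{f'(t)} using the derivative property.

f(0) = 5, F(s) = 5/(s-7). L{f'(t)} = s·F(s) - f(0) = 5s/(s-7) - 5 = (5s - 5(s-7))/(s-7) = 35/(s-7)

Final answer: 35/(s-7)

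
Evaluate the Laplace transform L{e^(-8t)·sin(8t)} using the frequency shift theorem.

Frequency shift: L{e^(at)f(t)} = F(s-a). L{e^(-8t)·sin(8t)} = 8/((s+8)² + 64)

Final answer: 8/((s+8)² + 64)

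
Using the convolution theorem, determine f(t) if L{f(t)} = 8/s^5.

8/s^5 = (8/s)·(1/s^4) = L{8}·L{t^3/6}. By convolution, f(t) = 8*t^3/6 = ∫₀ᵗ 8·τ^3/6 dτ = 8·t^4/24

Final answer: 8·t^4/24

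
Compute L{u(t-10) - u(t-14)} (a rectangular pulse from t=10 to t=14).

L{u(t-a)} = e^(-as)/s. L{u(t-10) - u(t-14)} = (e^(-10s) - e^(-14s))/s

Final answer: (e^(-10s) - e^(-14s))/s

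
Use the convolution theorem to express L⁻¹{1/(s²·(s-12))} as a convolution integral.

1/(s²·(s-12)) = (1/s^2)·(1/(s-12)) = L{t}·L{e^(12t)}. So f(t) = t*e^(12t) = ∫₀ᵗ τ·e^(12(t-τ)) dτ

Final answer: ∫₀ᵗ τ·e^(12(t-τ)) dτ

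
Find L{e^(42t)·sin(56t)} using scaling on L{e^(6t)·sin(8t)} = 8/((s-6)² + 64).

Scaling with a=7: L{e^(42t)·sin(56t)} = (1/7) · 8/((s/7-6)² + 64). Simplifying: 56/((s-42)² + 3136)

Final answer: 56/((s-42)² + 3136)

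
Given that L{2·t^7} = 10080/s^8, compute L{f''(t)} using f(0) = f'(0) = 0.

L{f''(t)} = s²F(s) - sf(0) - f'(0) = s²·10080/s^8 - 0 - 0 = 10080/s^6

Final answer: 10080/s^6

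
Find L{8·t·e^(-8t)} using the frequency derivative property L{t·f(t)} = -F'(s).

L{e^(-8t)} = 1/(s+8). By frequency derivative: L{t·e^(-8t)} = -d/ds[1/(s+8)] = -(-1)/(s+8)² = 1/(s+8)². Then L{8·t·e^(-8t)} = 8·1/(s+8)² = 8/(s+8)²

Final answer: 8/(s+8)²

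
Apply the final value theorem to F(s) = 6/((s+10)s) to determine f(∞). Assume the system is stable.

f(∞) = lim_{s→0} sF(s) = lim_{s→0} 6/(s+10) = 3/5

Final answer: 3/5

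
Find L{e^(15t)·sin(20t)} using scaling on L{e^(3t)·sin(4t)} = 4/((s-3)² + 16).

Scaling with a=5: L{e^(15t)·sin(20t)} = (1/5) · 4/((s/5-3)² + 16). Simplifying: 20/((s-15)² + 400)

Final answer: 20/((s-15)² + 400)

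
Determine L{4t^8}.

L{t^n} = n!/s^(n+1). So L{4t^8} = 4·8!/s^9 = 161280/s^9

Final answer: 161280/s^9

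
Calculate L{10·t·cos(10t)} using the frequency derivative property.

L{cos(10t)} = s/(s² + 100). Derivative: d/ds[s/(s² + 100)] = [(s² + 100) - s·2s]/(s² + 100)² = (100 - s²)/(s² + 100)². So L{t·cos(10t)} = -F'(s) = (s² - 100)/(s² + 100)². Then L{10·t·cos(10t)} = 10·(s² - 100)/(s² + 100)²

Final answer: 10·(s² - 100)/(s² + 100)²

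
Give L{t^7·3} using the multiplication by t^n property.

L{3} = 3/s. d^1/ds^1[1/s] = -1/s². d^2/ds^2[1/s] = 2/s^3. d^3/ds^3[1/s] = -6/s^4. d^4/ds^4[1/s] = 24/s^5. d^5/ds^5[1/s] = -120/s^6. d^6/ds^6[1/s] = 720/s^7. d^7/ds^7[1/s] = -5040/s^8. So L{t^7} = (-1)^{7}·-5040/s^8 = 5040/s^8. Then L{t^7·3} = 3·5040/s^8 = 15120/s^8

Final answer: 15120/s^8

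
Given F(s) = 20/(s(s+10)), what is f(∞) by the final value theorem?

f(∞) = lim_{s→0} s·20/(s(s+10)) = lim_{s→0} 20/(s+10) = 20/10 = 2

Final answer: 2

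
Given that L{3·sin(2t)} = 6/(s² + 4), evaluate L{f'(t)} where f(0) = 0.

L{f'(t)} = s·F(s) - f(0) = s·6/(s² + 4) - 0 = 6s/(s² + 4)

Final answer: 6s/(s² + 4)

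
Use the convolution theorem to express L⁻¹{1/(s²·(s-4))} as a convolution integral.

1/(s²·(s-4)) = (1/s^2)·(1/(s-4)) = L{t}·L{e^(4t)}. So f(t) = t*e^(4t) = ∫₀ᵗ τ·e^(4(t-τ)) dτ

Final answer: ∫₀ᵗ τ·e^(4(t-τ)) dτ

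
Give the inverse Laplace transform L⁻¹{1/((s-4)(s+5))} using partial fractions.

Decompose: A/(s-4) + B/(s+5). A = 1/9, B = -1/9. f(t) = (e^(4t) - e^(-5t))/9

Final answer: (e^(4t) - e^(-5t))/9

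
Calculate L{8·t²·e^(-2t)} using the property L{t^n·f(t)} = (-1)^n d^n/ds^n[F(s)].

L{e^(-2t)} = 1/(s+2). d/ds[1/(s+2)] = -1/(s+2)². d²/ds²[1/(s+2)] = 2/(s+2)³. So L{t²·e^(-2t)} = (-1)² · 2/(s+2)³ = 2/(s+2)³. Then L{8·t²·e^(-2t)} = 8·2/(s+2)³ = 16/(s+2)³

Final answer: 16/(s+2)³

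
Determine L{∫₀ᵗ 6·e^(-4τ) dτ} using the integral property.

L{∫₀ᵗ f(τ)dτ} = F(s)/s with F(s) = 6/(s+4), so L{∫₀ᵗ 6·e^(-4τ) dτ} = 6/(s(s+4))

Final answer: 6/(s(s+4))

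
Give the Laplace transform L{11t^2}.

L{11t^2} = 11 · L{t^2} = 11 · 2/s^3 = 22/s^3

Final answer: 22/s^3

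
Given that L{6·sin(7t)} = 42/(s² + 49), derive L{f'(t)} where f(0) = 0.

L{f'(t)} = s·F(s) - f(0) = s·42/(s² + 49) - 0 = 42s/(s² + 49)

Final answer: 42s/(s² + 49)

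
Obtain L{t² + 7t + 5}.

L{t² + 7t + 5} = 2/s³ + 7/s² + 5/s = 2/s³ + 7/s² + 5/s

Final answer: 2/s³ + 7/s² + 5/s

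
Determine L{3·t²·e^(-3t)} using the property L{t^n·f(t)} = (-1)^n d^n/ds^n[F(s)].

L{e^(-3t)} = 1/(s+3). d/ds[1/(s+3)] = -1/(s+3)². d²/ds²[1/(s+3)] = 2/(s+3)³. So L{t²·e^(-3t)} = (-1)² · 2/(s+3)³ = 2/(s+3)³. Then L{3·t²·e^(-3t)} = 3·2/(s+3)³ = 6/(s+3)³

Final answer: 6/(s+3)³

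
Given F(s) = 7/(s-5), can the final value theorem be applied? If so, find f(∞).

sF(s) = 7s/(s-5) has a pole at s = 5 in the right half-plane. Theorem does NOT apply (unstable system; f(t) = 7·e^(5t) grows without bound).

Final answer: Not applicable (unstable)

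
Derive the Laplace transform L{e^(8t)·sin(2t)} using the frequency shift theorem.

Frequency shift: L{e^(at)f(t)} = F(s-a). L{e^(8t)·sin(2t)} = 2/((s-8)² + 4)

Final answer: 2/((s-8)² + 4)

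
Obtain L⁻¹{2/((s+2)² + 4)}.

Form: b/((s-a)² + b²) → e^(at)sin(bt). With a=-2, b=2

Final answer: e^(-2t)·sin(2t)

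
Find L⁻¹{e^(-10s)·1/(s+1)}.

L⁻¹{1/(s+1)} = e^(-t). By the time shift theorem, L⁻¹{e^(-as)F(s)} = u(t-a)f(t-a) with a=10, so L⁻¹{e^(-10s)·1/(s+1)} = u(t-10)·e^(-(t-10))

Final answer: u(t-10)·e^(-(t-10))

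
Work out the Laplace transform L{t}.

L{t^n} = n!/s^(n+1), so L{t} = 1/s^2

Final answer: 1/s^2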